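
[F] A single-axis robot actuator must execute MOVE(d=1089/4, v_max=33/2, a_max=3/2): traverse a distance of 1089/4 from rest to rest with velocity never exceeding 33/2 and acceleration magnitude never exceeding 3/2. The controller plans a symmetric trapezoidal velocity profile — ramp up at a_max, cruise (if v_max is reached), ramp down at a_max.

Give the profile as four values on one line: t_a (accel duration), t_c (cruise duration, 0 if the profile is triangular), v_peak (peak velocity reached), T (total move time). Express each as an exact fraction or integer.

vₘ²/aₘ = (33/2)²/(3/2) = 363/2
1089/4 ≥ 363/2 ⇒ cruise phase
t_a = (33/2)/(3/2) = 11; v_peak = 33/2
d_cruise = 1089/4 − 363/2 = 363/4; t_c = (363/4)/(33/2) = 11/2
T = 2·11 + 11/2 = 55/2

t_a=11 t_c=11/2 v_peak=33/2 T=55/2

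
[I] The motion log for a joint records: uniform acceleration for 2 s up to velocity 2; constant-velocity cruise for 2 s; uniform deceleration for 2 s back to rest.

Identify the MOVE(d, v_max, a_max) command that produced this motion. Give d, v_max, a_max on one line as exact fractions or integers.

d=8 v_max=2 a_max=1

a_max = 2/2 = 1
d_a = ½·2·2 = 2; d_c = 2·2 = 4
d = 2·2 + 4 = 8
t_c = 2 > 0 ⇒ limit active, v_max = 2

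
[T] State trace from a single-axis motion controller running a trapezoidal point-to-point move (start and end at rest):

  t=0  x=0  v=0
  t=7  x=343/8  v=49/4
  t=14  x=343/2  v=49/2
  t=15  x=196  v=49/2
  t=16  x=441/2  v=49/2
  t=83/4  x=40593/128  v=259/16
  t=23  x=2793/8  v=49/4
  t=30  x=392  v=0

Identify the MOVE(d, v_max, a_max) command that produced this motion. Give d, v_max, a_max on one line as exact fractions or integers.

final state: t=30, x=392, v=0 → d = 392
a_max = (49/4−0)/(7−0) = 7/4
max v = 49/2 over t∈[14,16] → v_max = 49/2
check: 49/2·(14+2) = 392 ✓

d=392 v_max=49/2 a_max=7/4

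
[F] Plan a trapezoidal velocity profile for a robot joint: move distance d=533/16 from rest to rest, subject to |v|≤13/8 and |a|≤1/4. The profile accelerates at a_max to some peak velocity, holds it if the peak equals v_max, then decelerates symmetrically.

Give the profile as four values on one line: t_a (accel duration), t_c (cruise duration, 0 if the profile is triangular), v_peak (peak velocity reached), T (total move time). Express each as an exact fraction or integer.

t_a=13/2 t_c=14 v_peak=13/8 T=27

v_max²/a_max = (13/8)²/(1/4) = 169/16
533/16 ≥ 169/16 ⇒ cruise phase
t_a = (13/8)/(1/4) = 13/2; v_peak = 13/8
d_cruise = 533/16 − 169/16 = 91/4; t_c = (91/4)/(13/8) = 14
T = 2·13/2 + 14 = 27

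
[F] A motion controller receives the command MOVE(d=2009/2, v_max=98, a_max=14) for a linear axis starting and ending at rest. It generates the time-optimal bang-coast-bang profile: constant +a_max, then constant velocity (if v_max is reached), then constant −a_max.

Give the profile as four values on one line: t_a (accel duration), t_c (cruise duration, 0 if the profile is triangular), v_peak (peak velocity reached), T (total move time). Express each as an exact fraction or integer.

vₘ²/aₘ = 98²/14 = 686
2009/2 ≥ 686 ⇒ cruise phase
t_a = 98/14 = 7; v_peak = 98
d_cruise = 2009/2 − 686 = 637/2; t_c = (637/2)/98 = 13/4
T = 2·7 + 13/4 = 69/4

t_a=7 t_c=13/4 v_peak=98 T=69/4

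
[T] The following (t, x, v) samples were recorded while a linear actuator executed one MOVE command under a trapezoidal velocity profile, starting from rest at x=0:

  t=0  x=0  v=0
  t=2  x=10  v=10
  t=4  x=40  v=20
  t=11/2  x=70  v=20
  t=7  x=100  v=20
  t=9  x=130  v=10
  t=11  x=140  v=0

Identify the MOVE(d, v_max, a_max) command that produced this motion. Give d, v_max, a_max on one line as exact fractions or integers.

d=140 v_max=20 a_max=5

final state: t=11, x=140, v=0 → d = 140
a_max = (10−0)/(2−0) = 5
max v = 20 over t∈[4,7] → v_max = 20
check: 20·(4+3) = 140 ✓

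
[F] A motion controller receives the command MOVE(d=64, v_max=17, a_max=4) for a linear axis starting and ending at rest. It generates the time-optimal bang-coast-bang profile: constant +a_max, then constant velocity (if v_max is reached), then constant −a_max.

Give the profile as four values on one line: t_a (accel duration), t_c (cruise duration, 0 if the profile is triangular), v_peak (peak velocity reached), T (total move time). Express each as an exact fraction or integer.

t_a=4 t_c=0 v_peak=16 T=8

(v_max)²/a_max = 17²/4 = 289/4
64 < 289/4 so t_c = 0
v_peak = √(64·4) = √256 = 16
t_a = 16/4 = 4; t_c = 0
T = 2·4 = 8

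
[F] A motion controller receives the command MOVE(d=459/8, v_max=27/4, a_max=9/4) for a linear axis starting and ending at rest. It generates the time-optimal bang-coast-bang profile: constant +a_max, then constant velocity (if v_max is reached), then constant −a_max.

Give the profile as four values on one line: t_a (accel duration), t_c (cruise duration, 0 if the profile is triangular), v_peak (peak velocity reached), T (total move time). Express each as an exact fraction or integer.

vₘ²/aₘ = (27/4)²/(9/4) = 81/4
459/8 ≥ 81/4 → trapezoidal
t_a = (27/4)/(9/4) = 3; v_peak = 27/4
d_cruise = 459/8 − 81/4 = 297/8; t_c = (297/8)/(27/4) = 11/2
T = 2·3 + 11/2 = 23/2

t_a=3 t_c=11/2 v_peak=27/4 T=23/2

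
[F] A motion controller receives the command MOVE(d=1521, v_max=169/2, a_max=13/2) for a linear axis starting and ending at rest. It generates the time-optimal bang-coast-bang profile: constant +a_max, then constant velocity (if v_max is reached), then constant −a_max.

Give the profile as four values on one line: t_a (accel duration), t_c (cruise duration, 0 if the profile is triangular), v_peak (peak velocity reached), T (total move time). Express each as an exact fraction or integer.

t_a=13 t_c=5 v_peak=169/2 T=31

v_max²/a_max = (169/2)²/(13/2) = 2197/2
1521 ≥ 2197/2 so v_max reached
t_a = (169/2)/(13/2) = 13; v_peak = 169/2
d_cruise = 1521 − 2197/2 = 845/2; t_c = (845/2)/(169/2) = 5
T = 2·13 + 5 = 31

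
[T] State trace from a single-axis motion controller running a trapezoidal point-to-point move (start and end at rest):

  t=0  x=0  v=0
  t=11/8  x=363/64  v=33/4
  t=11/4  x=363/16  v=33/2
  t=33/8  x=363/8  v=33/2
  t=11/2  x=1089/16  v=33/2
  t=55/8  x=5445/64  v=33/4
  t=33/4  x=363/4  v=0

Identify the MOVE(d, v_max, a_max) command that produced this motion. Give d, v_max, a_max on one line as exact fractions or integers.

final state: t=33/4, x=363/4, v=0 → d = 363/4
a_max = (33/4−0)/(11/8−0) = 6
max v = 33/2 over t∈[11/4,11/2] → v_max = 33/2
check: 33/2·(11/4+11/4) = 363/4 ✓

d=363/4 v_max=33/2 a_max=6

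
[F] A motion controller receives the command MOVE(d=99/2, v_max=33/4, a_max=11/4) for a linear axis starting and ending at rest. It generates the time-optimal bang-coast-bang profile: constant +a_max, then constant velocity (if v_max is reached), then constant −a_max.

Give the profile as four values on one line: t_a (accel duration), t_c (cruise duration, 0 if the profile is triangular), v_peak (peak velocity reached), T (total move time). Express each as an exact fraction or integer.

t_a=3 t_c=3 v_peak=33/4 T=9

v_max²/a_max = (33/4)²/(11/4) = 99/4
99/2 ≥ 99/4 ⇒ cruise phase
t_a = (33/4)/(11/4) = 3; v_peak = 33/4
d_cruise = 99/2 − 99/4 = 99/4; t_c = (99/4)/(33/4) = 3
T = 2·3 + 3 = 9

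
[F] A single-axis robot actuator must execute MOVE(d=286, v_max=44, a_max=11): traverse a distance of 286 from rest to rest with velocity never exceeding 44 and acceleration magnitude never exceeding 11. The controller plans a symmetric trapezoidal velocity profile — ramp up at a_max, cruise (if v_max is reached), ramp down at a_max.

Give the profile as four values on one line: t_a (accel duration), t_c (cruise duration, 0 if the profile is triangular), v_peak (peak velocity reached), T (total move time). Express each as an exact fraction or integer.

vₘ²/aₘ = 44²/11 = 176
286 ≥ 176 ⇒ cruise phase
t_a = 44/11 = 4; v_peak = 44
d_cruise = 286 − 176 = 110; t_c = 110/44 = 5/2
T = 2·4 + 5/2 = 21/2

t_a=4 t_c=5/2 v_peak=44 T=21/2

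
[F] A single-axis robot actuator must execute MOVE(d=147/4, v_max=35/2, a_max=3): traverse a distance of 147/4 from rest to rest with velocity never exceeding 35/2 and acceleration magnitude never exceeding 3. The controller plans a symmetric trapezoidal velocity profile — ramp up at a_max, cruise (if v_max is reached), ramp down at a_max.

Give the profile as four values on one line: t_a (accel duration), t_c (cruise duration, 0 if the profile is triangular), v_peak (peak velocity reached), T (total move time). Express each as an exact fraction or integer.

vₘ²/aₘ = (35/2)²/3 = 1225/12
147/4 < 1225/12 so t_c = 0
v_peak = √(147/4·3) = √(441/4) = 21/2
t_a = (21/2)/3 = 7/2; t_c = 0
T = 2·7/2 = 7

t_a=7/2 t_c=0 v_peak=21/2 T=7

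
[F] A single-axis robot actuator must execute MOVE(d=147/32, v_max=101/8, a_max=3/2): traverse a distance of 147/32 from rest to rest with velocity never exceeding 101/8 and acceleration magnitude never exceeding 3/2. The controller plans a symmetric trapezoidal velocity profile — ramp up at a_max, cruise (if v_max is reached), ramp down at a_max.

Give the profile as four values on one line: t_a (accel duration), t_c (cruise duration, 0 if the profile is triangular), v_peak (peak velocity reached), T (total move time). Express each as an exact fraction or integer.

vₘ²/aₘ = (101/8)²/(3/2) = 10201/96
147/32 < 10201/96 so t_c = 0
v_peak = √(147/32·3/2) = √(441/64) = 21/8
t_a = (21/8)/(3/2) = 7/4; t_c = 0
T = 2·7/4 = 7/2

t_a=7/4 t_c=0 v_peak=21/8 T=7/2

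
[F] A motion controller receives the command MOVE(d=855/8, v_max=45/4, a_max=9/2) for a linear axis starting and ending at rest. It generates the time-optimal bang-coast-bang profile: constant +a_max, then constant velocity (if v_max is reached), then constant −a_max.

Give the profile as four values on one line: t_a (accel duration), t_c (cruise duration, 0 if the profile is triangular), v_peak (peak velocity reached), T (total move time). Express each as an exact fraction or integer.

v_max²/a_max = (45/4)²/(9/2) = 225/8
855/8 ≥ 225/8 → trapezoidal
t_a = (45/4)/(9/2) = 5/2; v_peak = 45/4
d_cruise = 855/8 − 225/8 = 315/4; t_c = (315/4)/(45/4) = 7
T = 2·5/2 + 7 = 12

t_a=5/2 t_c=7 v_peak=45/4 T=12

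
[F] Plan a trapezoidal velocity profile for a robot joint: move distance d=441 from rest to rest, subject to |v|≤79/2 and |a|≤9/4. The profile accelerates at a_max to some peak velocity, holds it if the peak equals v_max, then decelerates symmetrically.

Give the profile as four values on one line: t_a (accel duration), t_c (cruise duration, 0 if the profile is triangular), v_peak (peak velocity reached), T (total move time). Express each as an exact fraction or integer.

(v_max)²/a_max = (79/2)²/(9/4) = 6241/9
441 < 6241/9 ⇒ no cruise
v_peak = √(441·9/4) = √(3969/4) = 63/2
t_a = (63/2)/(9/4) = 14; t_c = 0
T = 2·14 = 28

t_a=14 t_c=0 v_peak=63/2 T=28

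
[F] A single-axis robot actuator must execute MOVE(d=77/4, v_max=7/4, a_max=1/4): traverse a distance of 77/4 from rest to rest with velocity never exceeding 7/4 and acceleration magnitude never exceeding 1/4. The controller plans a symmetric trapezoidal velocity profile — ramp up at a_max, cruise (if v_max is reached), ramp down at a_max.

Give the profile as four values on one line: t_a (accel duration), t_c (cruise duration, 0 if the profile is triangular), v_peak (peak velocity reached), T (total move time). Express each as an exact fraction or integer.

t_a=7 t_c=4 v_peak=7/4 T=18

(v_max)²/a_max = (7/4)²/(1/4) = 49/4
77/4 ≥ 49/4 ⇒ cruise phase
t_a = (7/4)/(1/4) = 7; v_peak = 7/4
d_cruise = 77/4 − 49/4 = 7; t_c = 7/(7/4) = 4
T = 2·7 + 4 = 18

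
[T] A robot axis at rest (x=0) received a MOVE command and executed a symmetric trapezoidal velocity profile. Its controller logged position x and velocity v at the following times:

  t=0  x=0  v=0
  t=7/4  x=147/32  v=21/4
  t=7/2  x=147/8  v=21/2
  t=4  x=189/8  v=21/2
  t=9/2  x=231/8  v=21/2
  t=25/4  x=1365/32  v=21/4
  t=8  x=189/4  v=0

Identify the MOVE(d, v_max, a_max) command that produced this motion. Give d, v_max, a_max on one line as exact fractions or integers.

d=189/4 v_max=21/2 a_max=3

final state: t=8, x=189/4, v=0 → d = 189/4
a_max = (21/4−0)/(7/4−0) = 3
max v = 21/2 over t∈[7/2,9/2] → v_max = 21/2
check: 21/2·(7/2+1) = 189/4 ✓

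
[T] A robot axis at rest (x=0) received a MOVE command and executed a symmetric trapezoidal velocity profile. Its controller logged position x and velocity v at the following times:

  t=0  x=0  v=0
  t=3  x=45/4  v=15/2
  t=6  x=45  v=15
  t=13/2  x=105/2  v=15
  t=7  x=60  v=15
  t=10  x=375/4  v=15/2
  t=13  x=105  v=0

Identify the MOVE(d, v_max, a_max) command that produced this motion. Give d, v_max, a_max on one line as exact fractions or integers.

d=105 v_max=15 a_max=5/2

final state: t=13, x=105, v=0 → d = 105
a_max = (15/2−0)/(3−0) = 5/2
max v = 15 over t∈[6,7] → v_max = 15
check: 15·(6+1) = 105 ✓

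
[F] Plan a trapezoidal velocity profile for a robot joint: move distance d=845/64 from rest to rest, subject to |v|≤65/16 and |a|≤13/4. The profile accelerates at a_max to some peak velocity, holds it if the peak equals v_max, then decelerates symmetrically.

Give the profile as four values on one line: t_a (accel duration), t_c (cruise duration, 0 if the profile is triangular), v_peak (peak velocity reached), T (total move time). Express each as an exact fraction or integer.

t_a=5/4 t_c=2 v_peak=65/16 T=9/2

(v_max)²/a_max = (65/16)²/(13/4) = 325/64
845/64 ≥ 325/64 so v_max reached
t_a = (65/16)/(13/4) = 5/4; v_peak = 65/16
d_cruise = 845/64 − 325/64 = 65/8; t_c = (65/8)/(65/16) = 2
T = 2·5/4 + 2 = 9/2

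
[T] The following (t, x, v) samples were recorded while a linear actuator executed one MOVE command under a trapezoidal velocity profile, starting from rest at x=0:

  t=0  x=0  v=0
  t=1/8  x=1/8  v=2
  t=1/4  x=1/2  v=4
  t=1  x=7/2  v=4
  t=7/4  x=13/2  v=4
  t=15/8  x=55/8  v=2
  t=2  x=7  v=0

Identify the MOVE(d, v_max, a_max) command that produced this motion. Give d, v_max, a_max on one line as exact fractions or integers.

d=7 v_max=4 a_max=16

final state: t=2, x=7, v=0 → d = 7
a_max = (2−0)/(1/8−0) = 16
max v = 4 over t∈[1/4,7/4] → v_max = 4
check: 4·(1/4+3/2) = 7 ✓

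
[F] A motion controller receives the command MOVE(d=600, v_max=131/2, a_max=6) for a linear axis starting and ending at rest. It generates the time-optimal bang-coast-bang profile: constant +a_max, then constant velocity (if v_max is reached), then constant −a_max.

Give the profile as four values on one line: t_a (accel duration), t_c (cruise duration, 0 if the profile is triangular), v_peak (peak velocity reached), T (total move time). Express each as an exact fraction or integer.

vₘ²/aₘ = (131/2)²/6 = 17161/24
600 < 17161/24 so t_c = 0
v_peak = √(600·6) = √3600 = 60
t_a = 60/6 = 10; t_c = 0
T = 2·10 = 20

t_a=10 t_c=0 v_peak=60 T=20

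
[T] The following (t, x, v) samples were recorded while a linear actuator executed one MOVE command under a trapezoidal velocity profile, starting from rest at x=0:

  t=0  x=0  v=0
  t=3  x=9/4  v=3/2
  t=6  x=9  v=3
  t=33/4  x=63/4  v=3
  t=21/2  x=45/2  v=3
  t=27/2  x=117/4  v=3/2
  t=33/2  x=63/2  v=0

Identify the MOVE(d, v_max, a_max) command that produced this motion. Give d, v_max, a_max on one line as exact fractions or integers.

final state: t=33/2, x=63/2, v=0 → d = 63/2
a_max = (3/2−0)/(3−0) = 1/2
max v = 3 over t∈[6,21/2] → v_max = 3
check: 3·(6+9/2) = 63/2 ✓

d=63/2 v_max=3 a_max=1/2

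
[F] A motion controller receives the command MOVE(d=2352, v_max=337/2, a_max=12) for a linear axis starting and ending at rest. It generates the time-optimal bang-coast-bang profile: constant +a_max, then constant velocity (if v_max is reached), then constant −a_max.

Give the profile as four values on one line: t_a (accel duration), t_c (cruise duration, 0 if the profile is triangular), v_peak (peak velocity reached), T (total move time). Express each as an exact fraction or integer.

t_a=14 t_c=0 v_peak=168 T=28

vₘ²/aₘ = (337/2)²/12 = 113569/48
2352 < 113569/48 → triangular
v_peak = √(2352·12) = √28224 = 168
t_a = 168/12 = 14; t_c = 0
T = 2·14 = 28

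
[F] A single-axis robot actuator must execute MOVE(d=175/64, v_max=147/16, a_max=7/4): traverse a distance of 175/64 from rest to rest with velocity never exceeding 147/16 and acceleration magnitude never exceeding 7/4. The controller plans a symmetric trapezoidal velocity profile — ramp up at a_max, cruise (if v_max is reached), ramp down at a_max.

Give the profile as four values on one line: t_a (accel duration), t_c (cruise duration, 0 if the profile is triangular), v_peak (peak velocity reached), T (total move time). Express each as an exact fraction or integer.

vₘ²/aₘ = (147/16)²/(7/4) = 3087/64
175/64 < 3087/64 → triangular
v_peak = √(175/64·7/4) = √(1225/256) = 35/16
t_a = (35/16)/(7/4) = 5/4; t_c = 0
T = 2·5/4 = 5/2

t_a=5/4 t_c=0 v_peak=35/16 T=5/2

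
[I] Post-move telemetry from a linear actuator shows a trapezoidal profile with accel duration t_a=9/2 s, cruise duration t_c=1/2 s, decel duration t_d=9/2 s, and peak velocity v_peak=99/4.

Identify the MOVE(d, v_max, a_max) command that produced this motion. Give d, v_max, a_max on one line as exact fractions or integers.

a_max = (99/4)/(9/2) = 11/2
d_a = ½·99/4·9/2 = 891/16; d_c = 99/4·1/2 = 99/8
d = 2·891/16 + 99/8 = 495/4
t_c = 1/2 > 0 so v_max = 99/4

d=495/4 v_max=99/4 a_max=11/2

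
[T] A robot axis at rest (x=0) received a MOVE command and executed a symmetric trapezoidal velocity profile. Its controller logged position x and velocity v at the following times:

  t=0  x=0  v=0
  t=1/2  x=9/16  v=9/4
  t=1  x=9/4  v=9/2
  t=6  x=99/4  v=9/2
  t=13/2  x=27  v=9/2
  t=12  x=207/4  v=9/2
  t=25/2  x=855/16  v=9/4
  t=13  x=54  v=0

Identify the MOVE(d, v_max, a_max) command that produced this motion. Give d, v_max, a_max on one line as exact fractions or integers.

final state: t=13, x=54, v=0 → d = 54
a_max = (9/4−0)/(1/2−0) = 9/2
max v = 9/2 over t∈[1,12] → v_max = 9/2
check: 9/2·(1+11) = 54 ✓

d=54 v_max=9/2 a_max=9/2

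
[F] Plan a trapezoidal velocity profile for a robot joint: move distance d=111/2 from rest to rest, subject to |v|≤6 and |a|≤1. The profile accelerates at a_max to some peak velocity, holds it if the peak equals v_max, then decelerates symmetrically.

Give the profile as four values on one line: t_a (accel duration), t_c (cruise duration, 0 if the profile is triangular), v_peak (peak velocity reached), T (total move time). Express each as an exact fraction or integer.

t_a=6 t_c=13/4 v_peak=6 T=61/4

(v_max)²/a_max = 6²/1 = 36
111/2 ≥ 36 → trapezoidal
t_a = 6/1 = 6; v_peak = 6
d_cruise = 111/2 − 36 = 39/2; t_c = (39/2)/6 = 13/4
T = 2·6 + 13/4 = 61/4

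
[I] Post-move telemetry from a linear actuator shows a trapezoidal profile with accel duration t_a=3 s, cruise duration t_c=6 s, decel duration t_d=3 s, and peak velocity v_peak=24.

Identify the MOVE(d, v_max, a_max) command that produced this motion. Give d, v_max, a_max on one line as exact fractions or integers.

a_max = 24/3 = 8
d_a = ½·24·3 = 36; d_c = 24·6 = 144
d = 2·36 + 144 = 216
t_c = 6 > 0 so v_max = 24

d=216 v_max=24 a_max=8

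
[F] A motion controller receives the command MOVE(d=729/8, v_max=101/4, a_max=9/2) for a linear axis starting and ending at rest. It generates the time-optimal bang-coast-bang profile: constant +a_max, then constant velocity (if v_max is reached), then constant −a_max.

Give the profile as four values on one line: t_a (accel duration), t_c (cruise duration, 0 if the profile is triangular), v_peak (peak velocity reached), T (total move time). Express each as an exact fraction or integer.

(v_max)²/a_max = (101/4)²/(9/2) = 10201/72
729/8 < 10201/72 → triangular
v_peak = √(729/8·9/2) = √(6561/16) = 81/4
t_a = (81/4)/(9/2) = 9/2; t_c = 0
T = 2·9/2 = 9

t_a=9/2 t_c=0 v_peak=81/4 T=9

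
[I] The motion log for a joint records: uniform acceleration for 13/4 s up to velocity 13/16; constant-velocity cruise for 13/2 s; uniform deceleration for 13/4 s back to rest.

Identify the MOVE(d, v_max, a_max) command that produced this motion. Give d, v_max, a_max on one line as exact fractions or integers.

d=507/64 v_max=13/16 a_max=1/4

a_max = (13/16)/(13/4) = 1/4
d_a = ½·13/16·13/4 = 169/128; d_c = 13/16·13/2 = 169/32
d = 2·169/128 + 169/32 = 507/64
t_c = 13/2 > 0 ⇒ limit active, v_max = 13/16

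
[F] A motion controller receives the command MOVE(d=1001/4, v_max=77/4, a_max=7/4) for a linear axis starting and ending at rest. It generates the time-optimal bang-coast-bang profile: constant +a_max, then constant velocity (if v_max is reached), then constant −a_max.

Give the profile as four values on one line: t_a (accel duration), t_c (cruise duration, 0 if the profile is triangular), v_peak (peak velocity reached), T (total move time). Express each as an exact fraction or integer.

(v_max)²/a_max = (77/4)²/(7/4) = 847/4
1001/4 ≥ 847/4 ⇒ cruise phase
t_a = (77/4)/(7/4) = 11; v_peak = 77/4
d_cruise = 1001/4 − 847/4 = 77/2; t_c = (77/2)/(77/4) = 2
T = 2·11 + 2 = 24

t_a=11 t_c=2 v_peak=77/4 T=24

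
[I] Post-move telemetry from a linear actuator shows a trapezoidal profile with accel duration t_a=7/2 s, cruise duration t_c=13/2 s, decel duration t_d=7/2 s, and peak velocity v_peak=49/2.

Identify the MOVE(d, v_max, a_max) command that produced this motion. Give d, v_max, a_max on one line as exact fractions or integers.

a_max = (49/2)/(7/2) = 7
d_a = ½·49/2·7/2 = 343/8; d_c = 49/2·13/2 = 637/4
d = 2·343/8 + 637/4 = 245
t_c = 13/2 > 0 ⇒ limit active, v_max = 49/2

d=245 v_max=49/2 a_max=7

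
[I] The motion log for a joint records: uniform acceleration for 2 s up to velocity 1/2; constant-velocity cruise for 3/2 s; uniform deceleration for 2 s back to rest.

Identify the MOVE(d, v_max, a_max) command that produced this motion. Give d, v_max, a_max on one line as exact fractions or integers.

d=7/4 v_max=1/2 a_max=1/4

a_max = (1/2)/2 = 1/4
d_a = ½·1/2·2 = 1/2; d_c = 1/2·3/2 = 3/4
d = 2·1/2 + 3/4 = 7/4
t_c = 3/2 > 0 so v_max = 1/2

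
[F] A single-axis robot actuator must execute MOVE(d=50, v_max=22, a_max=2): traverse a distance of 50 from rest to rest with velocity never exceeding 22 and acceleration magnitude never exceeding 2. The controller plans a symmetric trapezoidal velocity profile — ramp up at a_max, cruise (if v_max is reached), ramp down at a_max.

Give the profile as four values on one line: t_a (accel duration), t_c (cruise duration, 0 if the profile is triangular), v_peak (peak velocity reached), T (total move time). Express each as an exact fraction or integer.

vₘ²/aₘ = 22²/2 = 242
50 < 242 ⇒ no cruise
v_peak = √(50·2) = √100 = 10
t_a = 10/2 = 5; t_c = 0
T = 2·5 = 10

t_a=5 t_c=0 v_peak=10 T=10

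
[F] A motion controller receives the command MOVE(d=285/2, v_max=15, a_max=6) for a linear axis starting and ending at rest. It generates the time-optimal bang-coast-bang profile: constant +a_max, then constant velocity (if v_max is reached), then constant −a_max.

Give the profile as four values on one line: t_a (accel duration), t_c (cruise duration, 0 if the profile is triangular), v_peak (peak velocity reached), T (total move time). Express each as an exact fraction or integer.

t_a=5/2 t_c=7 v_peak=15 T=12

vₘ²/aₘ = 15²/6 = 75/2
285/2 ≥ 75/2 so v_max reached
t_a = 15/6 = 5/2; v_peak = 15
d_cruise = 285/2 − 75/2 = 105; t_c = 105/15 = 7
T = 2·5/2 + 7 = 12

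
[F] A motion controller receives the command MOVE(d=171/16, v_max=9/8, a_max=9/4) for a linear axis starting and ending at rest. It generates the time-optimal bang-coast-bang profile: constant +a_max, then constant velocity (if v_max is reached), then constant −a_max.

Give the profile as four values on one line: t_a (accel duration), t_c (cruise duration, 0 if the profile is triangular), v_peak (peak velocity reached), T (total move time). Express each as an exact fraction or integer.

vₘ²/aₘ = (9/8)²/(9/4) = 9/16
171/16 ≥ 9/16 ⇒ cruise phase
t_a = (9/8)/(9/4) = 1/2; v_peak = 9/8
d_cruise = 171/16 − 9/16 = 81/8; t_c = (81/8)/(9/8) = 9
T = 2·1/2 + 9 = 10

t_a=1/2 t_c=9 v_peak=9/8 T=10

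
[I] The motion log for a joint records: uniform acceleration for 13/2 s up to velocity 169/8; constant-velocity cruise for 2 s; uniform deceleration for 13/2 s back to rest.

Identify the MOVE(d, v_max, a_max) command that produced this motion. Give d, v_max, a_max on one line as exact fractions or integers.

a_max = (169/8)/(13/2) = 13/4
d_a = ½·169/8·13/2 = 2197/32; d_c = 169/8·2 = 169/4
d = 2·2197/32 + 169/4 = 2873/16
t_c = 2 > 0 so v_max = 169/8

d=2873/16 v_max=169/8 a_max=13/4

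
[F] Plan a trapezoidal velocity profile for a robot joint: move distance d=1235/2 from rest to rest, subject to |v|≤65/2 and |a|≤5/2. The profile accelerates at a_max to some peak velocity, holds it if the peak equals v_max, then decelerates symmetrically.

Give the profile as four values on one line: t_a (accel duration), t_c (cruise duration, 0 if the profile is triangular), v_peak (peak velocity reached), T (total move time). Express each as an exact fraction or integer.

(v_max)²/a_max = (65/2)²/(5/2) = 845/2
1235/2 ≥ 845/2 ⇒ cruise phase
t_a = (65/2)/(5/2) = 13; v_peak = 65/2
d_cruise = 1235/2 − 845/2 = 195; t_c = 195/(65/2) = 6
T = 2·13 + 6 = 32

t_a=13 t_c=6 v_peak=65/2 T=32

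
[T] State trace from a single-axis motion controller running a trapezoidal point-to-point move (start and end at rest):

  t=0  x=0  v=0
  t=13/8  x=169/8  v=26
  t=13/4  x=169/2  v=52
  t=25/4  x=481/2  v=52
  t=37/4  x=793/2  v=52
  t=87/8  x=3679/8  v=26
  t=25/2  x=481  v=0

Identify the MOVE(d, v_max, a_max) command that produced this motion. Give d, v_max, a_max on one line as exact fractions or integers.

d=481 v_max=52 a_max=16

final state: t=25/2, x=481, v=0 → d = 481
a_max = (26−0)/(13/8−0) = 16
max v = 52 over t∈[13/4,37/4] → v_max = 52
check: 52·(13/4+6) = 481 ✓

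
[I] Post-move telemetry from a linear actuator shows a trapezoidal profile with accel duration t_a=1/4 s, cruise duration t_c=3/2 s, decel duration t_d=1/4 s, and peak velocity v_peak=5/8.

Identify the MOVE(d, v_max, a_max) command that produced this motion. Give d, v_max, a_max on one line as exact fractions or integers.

a_max = (5/8)/(1/4) = 5/2
d_a = ½·5/8·1/4 = 5/64; d_c = 5/8·3/2 = 15/16
d = 2·5/64 + 15/16 = 35/32
t_c = 3/2 > 0 → v_max = v_peak = 5/8

d=35/32 v_max=5/8 a_max=5/2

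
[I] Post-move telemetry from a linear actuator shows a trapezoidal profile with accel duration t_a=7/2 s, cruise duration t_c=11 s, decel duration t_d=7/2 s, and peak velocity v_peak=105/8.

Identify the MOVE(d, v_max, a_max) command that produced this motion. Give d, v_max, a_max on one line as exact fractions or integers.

d=3045/16 v_max=105/8 a_max=15/4

a_max = (105/8)/(7/2) = 15/4
d_a = ½·105/8·7/2 = 735/32; d_c = 105/8·11 = 1155/8
d = 2·735/32 + 1155/8 = 3045/16
t_c = 11 > 0 so v_max = 105/8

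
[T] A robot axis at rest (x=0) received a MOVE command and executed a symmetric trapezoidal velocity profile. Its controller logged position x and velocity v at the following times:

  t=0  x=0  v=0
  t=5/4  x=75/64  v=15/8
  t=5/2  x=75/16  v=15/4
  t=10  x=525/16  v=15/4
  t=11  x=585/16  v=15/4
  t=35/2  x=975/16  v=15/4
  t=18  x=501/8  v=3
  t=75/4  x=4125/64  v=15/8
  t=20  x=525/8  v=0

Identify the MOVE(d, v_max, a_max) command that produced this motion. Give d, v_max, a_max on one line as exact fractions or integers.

d=525/8 v_max=15/4 a_max=3/2

final state: t=20, x=525/8, v=0 → d = 525/8
a_max = (15/8−0)/(5/4−0) = 3/2
max v = 15/4 over t∈[5/2,35/2] → v_max = 15/4
check: 15/4·(5/2+15) = 525/8 ✓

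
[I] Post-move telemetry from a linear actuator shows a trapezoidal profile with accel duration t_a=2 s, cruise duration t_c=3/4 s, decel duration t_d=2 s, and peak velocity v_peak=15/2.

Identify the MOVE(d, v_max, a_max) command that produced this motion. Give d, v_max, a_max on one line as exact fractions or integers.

d=165/8 v_max=15/2 a_max=15/4

a_max = (15/2)/2 = 15/4
d_a = ½·15/2·2 = 15/2; d_c = 15/2·3/4 = 45/8
d = 2·15/2 + 45/8 = 165/8
t_c = 3/4 > 0 so v_max = 15/2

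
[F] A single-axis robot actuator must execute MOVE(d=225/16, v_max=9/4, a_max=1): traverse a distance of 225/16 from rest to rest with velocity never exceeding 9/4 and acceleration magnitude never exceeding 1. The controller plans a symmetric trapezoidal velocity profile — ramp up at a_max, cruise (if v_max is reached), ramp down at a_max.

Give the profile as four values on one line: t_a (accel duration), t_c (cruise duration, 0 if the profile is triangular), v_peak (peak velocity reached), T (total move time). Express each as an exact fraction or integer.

t_a=9/4 t_c=4 v_peak=9/4 T=17/2

vₘ²/aₘ = (9/4)²/1 = 81/16
225/16 ≥ 81/16 so v_max reached
t_a = (9/4)/1 = 9/4; v_peak = 9/4
d_cruise = 225/16 − 81/16 = 9; t_c = 9/(9/4) = 4
T = 2·9/4 + 4 = 17/2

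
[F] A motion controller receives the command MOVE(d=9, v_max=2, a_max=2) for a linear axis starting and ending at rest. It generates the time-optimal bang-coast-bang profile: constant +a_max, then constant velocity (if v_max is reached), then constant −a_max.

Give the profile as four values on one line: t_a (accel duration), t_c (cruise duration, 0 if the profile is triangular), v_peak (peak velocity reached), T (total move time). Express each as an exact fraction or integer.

t_a=1 t_c=7/2 v_peak=2 T=11/2

v_max²/a_max = 2²/2 = 2
9 ≥ 2 → trapezoidal
t_a = 2/2 = 1; v_peak = 2
d_cruise = 9 − 2 = 7; t_c = 7/2
T = 2·1 + 7/2 = 11/2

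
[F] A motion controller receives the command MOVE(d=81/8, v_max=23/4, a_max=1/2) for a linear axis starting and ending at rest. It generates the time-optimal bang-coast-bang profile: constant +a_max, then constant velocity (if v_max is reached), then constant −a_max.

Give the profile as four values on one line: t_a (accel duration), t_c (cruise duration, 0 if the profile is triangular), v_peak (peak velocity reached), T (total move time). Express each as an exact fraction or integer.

t_a=9/2 t_c=0 v_peak=9/4 T=9

v_max²/a_max = (23/4)²/(1/2) = 529/8
81/8 < 529/8 so t_c = 0
v_peak = √(81/8·1/2) = √(81/16) = 9/4
t_a = (9/4)/(1/2) = 9/2; t_c = 0
T = 2·9/2 = 9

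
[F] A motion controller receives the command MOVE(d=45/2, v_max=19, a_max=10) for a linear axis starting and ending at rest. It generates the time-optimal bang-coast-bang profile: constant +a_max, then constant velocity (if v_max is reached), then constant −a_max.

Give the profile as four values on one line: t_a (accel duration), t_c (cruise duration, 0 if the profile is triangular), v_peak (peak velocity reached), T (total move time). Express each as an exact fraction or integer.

v_max²/a_max = 19²/10 = 361/10
45/2 < 361/10 ⇒ no cruise
v_peak = √(45/2·10) = √225 = 15
t_a = 15/10 = 3/2; t_c = 0
T = 2·3/2 = 3

t_a=3/2 t_c=0 v_peak=15 T=3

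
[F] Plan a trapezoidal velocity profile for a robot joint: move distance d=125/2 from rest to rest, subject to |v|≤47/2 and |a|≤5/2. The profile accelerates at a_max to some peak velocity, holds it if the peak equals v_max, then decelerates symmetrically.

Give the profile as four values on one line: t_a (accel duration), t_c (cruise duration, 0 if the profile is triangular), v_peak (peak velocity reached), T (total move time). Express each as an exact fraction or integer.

(v_max)²/a_max = (47/2)²/(5/2) = 2209/10
125/2 < 2209/10 so t_c = 0
v_peak = √(125/2·5/2) = √(625/4) = 25/2
t_a = (25/2)/(5/2) = 5; t_c = 0
T = 2·5 = 10

t_a=5 t_c=0 v_peak=25/2 T=10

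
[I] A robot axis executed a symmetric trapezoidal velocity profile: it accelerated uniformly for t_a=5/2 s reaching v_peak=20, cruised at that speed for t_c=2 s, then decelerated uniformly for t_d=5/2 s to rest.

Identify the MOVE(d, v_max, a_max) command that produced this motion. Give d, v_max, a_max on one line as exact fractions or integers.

a_max = 20/(5/2) = 8
d_a = ½·20·5/2 = 25; d_c = 20·2 = 40
d = 2·25 + 40 = 90
t_c = 2 > 0 ⇒ limit active, v_max = 20

d=90 v_max=20 a_max=8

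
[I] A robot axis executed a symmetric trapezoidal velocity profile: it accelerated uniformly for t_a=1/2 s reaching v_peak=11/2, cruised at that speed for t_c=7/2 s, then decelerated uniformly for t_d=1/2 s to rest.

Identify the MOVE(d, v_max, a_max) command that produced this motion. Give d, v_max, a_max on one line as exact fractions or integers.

a_max = (11/2)/(1/2) = 11
d_a = ½·11/2·1/2 = 11/8; d_c = 11/2·7/2 = 77/4
d = 2·11/8 + 77/4 = 22
t_c = 7/2 > 0 so v_max = 11/2

d=22 v_max=11/2 a_max=11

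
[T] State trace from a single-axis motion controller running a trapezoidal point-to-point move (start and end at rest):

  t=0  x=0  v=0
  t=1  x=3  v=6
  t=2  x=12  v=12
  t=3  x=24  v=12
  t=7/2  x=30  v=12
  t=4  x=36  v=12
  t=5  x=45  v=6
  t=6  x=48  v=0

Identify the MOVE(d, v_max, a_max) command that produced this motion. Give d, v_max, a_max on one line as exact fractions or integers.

d=48 v_max=12 a_max=6

final state: t=6, x=48, v=0 → d = 48
a_max = (6−0)/(1−0) = 6
max v = 12 over t∈[2,4] → v_max = 12
check: 12·(2+2) = 48 ✓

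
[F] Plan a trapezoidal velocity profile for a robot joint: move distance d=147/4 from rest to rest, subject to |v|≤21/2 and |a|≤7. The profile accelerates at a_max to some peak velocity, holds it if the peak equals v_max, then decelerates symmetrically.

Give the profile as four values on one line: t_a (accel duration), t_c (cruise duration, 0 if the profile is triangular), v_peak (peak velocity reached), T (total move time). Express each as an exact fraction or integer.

t_a=3/2 t_c=2 v_peak=21/2 T=5

vₘ²/aₘ = (21/2)²/7 = 63/4
147/4 ≥ 63/4 ⇒ cruise phase
t_a = (21/2)/7 = 3/2; v_peak = 21/2
d_cruise = 147/4 − 63/4 = 21; t_c = 21/(21/2) = 2
T = 2·3/2 + 2 = 5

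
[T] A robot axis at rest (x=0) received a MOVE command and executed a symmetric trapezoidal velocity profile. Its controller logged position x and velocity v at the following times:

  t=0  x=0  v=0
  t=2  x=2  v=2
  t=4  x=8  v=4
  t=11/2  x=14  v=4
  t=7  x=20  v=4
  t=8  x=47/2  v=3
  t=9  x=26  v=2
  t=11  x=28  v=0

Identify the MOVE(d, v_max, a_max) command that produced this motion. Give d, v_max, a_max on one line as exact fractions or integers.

final state: t=11, x=28, v=0 → d = 28
a_max = (2−0)/(2−0) = 1
max v = 4 over t∈[4,7] → v_max = 4
check: 4·(4+3) = 28 ✓

d=28 v_max=4 a_max=1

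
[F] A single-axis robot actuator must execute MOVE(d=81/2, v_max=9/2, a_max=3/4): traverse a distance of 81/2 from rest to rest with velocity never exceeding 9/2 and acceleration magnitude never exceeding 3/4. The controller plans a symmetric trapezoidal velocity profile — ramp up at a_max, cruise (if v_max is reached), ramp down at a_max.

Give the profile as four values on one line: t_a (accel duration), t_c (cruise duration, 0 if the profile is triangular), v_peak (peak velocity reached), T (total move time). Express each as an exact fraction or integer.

v_max²/a_max = (9/2)²/(3/4) = 27
81/2 ≥ 27 → trapezoidal
t_a = (9/2)/(3/4) = 6; v_peak = 9/2
d_cruise = 81/2 − 27 = 27/2; t_c = (27/2)/(9/2) = 3
T = 2·6 + 3 = 15

t_a=6 t_c=3 v_peak=9/2 T=15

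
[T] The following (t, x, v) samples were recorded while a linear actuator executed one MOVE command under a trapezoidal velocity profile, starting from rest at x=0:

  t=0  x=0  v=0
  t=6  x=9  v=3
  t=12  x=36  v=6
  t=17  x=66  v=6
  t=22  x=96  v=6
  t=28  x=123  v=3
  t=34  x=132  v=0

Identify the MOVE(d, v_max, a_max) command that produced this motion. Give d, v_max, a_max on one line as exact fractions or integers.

d=132 v_max=6 a_max=1/2

final state: t=34, x=132, v=0 → d = 132
a_max = (3−0)/(6−0) = 1/2
max v = 6 over t∈[12,22] → v_max = 6
check: 6·(12+10) = 132 ✓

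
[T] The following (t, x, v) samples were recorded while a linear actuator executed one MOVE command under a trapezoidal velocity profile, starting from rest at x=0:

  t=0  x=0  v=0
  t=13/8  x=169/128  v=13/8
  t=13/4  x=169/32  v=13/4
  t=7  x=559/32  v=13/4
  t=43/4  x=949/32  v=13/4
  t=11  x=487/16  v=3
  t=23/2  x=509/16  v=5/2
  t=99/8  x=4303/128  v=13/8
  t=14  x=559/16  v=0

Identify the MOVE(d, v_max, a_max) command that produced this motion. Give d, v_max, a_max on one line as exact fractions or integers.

final state: t=14, x=559/16, v=0 → d = 559/16
a_max = (13/8−0)/(13/8−0) = 1
max v = 13/4 over t∈[13/4,43/4] → v_max = 13/4
check: 13/4·(13/4+15/2) = 559/16 ✓

d=559/16 v_max=13/4 a_max=1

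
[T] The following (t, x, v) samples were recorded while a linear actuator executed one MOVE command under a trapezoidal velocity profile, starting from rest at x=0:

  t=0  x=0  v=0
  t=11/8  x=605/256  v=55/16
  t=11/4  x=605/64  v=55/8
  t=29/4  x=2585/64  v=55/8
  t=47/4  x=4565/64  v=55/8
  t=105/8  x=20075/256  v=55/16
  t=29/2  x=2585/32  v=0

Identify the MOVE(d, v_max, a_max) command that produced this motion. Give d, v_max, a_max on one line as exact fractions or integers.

d=2585/32 v_max=55/8 a_max=5/2

final state: t=29/2, x=2585/32, v=0 → d = 2585/32
a_max = (55/16−0)/(11/8−0) = 5/2
max v = 55/8 over t∈[11/4,47/4] → v_max = 55/8
check: 55/8·(11/4+9) = 2585/32 ✓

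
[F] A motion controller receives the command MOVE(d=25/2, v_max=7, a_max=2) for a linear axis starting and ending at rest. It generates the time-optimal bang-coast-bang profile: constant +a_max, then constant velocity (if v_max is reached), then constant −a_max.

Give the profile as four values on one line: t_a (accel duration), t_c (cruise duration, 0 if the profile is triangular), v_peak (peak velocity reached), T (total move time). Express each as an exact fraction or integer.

t_a=5/2 t_c=0 v_peak=5 T=5

(v_max)²/a_max = 7²/2 = 49/2
25/2 < 49/2 so t_c = 0
v_peak = √(25/2·2) = √25 = 5
t_a = 5/2; t_c = 0
T = 2·5/2 = 5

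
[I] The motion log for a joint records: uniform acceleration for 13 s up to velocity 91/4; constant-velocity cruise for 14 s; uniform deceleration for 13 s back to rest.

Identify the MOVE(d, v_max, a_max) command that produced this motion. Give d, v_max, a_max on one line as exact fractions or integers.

a_max = (91/4)/13 = 7/4
d_a = ½·91/4·13 = 1183/8; d_c = 91/4·14 = 637/2
d = 2·1183/8 + 637/2 = 2457/4
t_c = 14 > 0 so v_max = 91/4

d=2457/4 v_max=91/4 a_max=7/4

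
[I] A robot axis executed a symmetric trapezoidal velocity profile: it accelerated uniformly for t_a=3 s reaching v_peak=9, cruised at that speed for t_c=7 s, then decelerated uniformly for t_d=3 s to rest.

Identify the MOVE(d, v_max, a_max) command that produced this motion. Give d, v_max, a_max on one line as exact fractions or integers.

a_max = 9/3 = 3
d_a = ½·9·3 = 27/2; d_c = 9·7 = 63
d = 2·27/2 + 63 = 90
t_c = 7 > 0 ⇒ limit active, v_max = 9

d=90 v_max=9 a_max=3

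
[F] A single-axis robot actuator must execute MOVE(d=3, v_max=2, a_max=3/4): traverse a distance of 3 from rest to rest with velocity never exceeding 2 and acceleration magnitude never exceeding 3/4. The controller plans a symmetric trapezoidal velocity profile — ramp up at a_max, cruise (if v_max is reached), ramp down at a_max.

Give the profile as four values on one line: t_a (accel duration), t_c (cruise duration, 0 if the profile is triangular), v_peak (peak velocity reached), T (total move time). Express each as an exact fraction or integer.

t_a=2 t_c=0 v_peak=3/2 T=4

vₘ²/aₘ = 2²/(3/4) = 16/3
3 < 16/3 → triangular
v_peak = √(3·3/4) = √(9/4) = 3/2
t_a = (3/2)/(3/4) = 2; t_c = 0
T = 2·2 = 4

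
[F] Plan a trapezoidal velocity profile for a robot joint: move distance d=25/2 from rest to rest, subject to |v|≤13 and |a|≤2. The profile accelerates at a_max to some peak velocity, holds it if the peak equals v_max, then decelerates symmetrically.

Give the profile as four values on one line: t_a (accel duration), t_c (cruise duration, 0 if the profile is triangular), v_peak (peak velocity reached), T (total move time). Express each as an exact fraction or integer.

t_a=5/2 t_c=0 v_peak=5 T=5

v_max²/a_max = 13²/2 = 169/2
25/2 < 169/2 → triangular
v_peak = √(25/2·2) = √25 = 5
t_a = 5/2; t_c = 0
T = 2·5/2 = 5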